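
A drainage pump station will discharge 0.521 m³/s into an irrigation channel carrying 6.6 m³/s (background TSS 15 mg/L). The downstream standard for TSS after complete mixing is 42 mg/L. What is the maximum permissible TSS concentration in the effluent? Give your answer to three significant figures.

At the limit, (Qr·Cr + Qe·Cₑ)/(Qr + Qe) = 42:
Cₑ = (7.121·42 − 6.600·15.00) / 0.5210 = 384.0 mg/L.

384 mg/L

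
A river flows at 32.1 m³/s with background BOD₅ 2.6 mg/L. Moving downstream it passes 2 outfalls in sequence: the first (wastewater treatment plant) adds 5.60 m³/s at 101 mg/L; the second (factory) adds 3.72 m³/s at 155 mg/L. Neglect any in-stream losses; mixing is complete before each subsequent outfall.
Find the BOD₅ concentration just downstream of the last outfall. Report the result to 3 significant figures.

Outfall 1: combined Q = 37.70 m³/s; C = (32.10·2.600 + 5.600·101.0)/37.70 = 17.22 mg/L.
Outfall 2: combined Q = 41.42 m³/s; C = (37.70·17.22 + 3.720·155.0)/41.42 = 29.59 mg/L.

29.6 mg/L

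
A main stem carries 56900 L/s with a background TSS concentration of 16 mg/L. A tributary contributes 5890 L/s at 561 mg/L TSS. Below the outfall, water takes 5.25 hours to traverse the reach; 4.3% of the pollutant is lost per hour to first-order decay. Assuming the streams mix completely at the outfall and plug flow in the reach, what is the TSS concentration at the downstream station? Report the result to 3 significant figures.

53.3 mg/L

Conservation of mass: C = (56900·16.00 + 5890·561.0) / 62790 = 4215000/62790 = 67.12 mg/L.
4.3%/h lost → k = −ln(1 − 0.043) = 0.04395 h⁻¹.
After decay, C = 67.12 × e^(−kt) = 67.12 × 0.7939 = 53.29 mg/L.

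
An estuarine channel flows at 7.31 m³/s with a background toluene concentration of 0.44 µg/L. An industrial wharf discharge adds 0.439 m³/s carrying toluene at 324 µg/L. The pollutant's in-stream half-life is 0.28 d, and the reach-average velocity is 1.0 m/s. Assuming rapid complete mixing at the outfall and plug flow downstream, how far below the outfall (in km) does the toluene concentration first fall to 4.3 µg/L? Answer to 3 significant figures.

51.4 km

Conservation of mass: C = (7.310·0.4400 + 0.4390·324.0) / 7.749 = 145.5/7.749 = 18.77 µg/L.
Half-life 0.28 d → k = ln 2 / 0.28 = 2.476 d⁻¹.
Set 18.77·exp(−k·t) = 4.3 → t = ln(18.77/4.3)/k = 51430 s = 14.29 h.
Distance = v·t = 1.0·51430 = 51430 m = 51.43 km.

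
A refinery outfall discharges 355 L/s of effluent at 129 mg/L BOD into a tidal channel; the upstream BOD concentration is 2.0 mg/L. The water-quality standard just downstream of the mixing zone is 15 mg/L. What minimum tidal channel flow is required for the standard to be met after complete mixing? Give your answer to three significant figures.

Set C_mix = 15: (Q·2.000 + 355.0·129.0) / (Q + 355.0) = 15
→ Q = 355.0·(129.0 − 15)/(15 − 2.000) = 3113 L/s.

3110 L/s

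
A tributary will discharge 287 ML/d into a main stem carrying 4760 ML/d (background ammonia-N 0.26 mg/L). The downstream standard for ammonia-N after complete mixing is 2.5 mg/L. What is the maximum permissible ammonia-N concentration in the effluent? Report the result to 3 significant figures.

39.7 mg/L

At the limit, (Qr·Cr + Qe·Cₑ)/(Qr + Qe) = 2.5:
Cₑ = (5047·2.5 − 4760·0.2600) / 287.0 = 39.65 mg/L.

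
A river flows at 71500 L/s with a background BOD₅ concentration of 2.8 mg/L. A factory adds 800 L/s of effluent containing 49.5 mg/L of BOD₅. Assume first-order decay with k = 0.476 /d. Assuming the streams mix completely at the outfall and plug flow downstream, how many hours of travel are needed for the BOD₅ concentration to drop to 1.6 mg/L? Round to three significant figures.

36.8 h

Conservation of mass: C = (71500·2.800 + 800.0·49.50) / 72300 = 239800/72300 = 3.317 mg/L.
3.317·exp(−k·t) = 1.6 → t = ln(3.317/1.6)/k = 132300 s = 36.76 h.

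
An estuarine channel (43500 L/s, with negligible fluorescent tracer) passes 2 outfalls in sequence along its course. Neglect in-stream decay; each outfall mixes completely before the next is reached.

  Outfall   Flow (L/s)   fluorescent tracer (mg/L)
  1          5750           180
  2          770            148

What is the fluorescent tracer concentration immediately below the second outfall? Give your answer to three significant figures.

Below outfall 1: Q → 49250 L/s, C = (43500·0 + 5750·180.0)/49250 = 21.02 mg/L.
Below outfall 2: Q → 50020 L/s, C = (49250·21.02 + 770.0·148.0)/50020 = 22.97 mg/L.

23.0 mg/L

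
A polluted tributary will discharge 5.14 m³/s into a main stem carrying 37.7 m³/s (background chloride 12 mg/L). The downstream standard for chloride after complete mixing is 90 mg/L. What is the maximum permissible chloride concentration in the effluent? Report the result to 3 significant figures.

662 mg/L

At the limit, (Qr·Cr + Qe·Cₑ)/(Qr + Qe) = 90:
Cₑ = (42.84·90 − 37.70·12.00) / 5.140 = 662.1 mg/L.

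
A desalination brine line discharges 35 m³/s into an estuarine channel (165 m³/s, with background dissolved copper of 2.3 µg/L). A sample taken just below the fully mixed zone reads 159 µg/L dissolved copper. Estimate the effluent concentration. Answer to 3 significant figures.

898 µg/L

Mass balance: 165.0·2.300 + 35.00·Cₑ = 200.0·159.0
→ Cₑ = (200.0·159.0 − 165.0·2.300) / 35.00 = 897.7 µg/L.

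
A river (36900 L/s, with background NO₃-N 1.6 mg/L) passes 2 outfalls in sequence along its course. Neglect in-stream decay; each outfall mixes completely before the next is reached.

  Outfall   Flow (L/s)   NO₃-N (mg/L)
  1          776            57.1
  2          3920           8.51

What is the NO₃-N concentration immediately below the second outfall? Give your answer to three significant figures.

3.29 mg/L

Outfall 1: combined Q = 37680 L/s; C = (36900·1.600 + 776.0·57.10)/37680 = 2.743 mg/L.
Outfall 2: combined Q = 41600 L/s; C = (37680·2.743 + 3920·8.510)/41600 = 3.287 mg/L.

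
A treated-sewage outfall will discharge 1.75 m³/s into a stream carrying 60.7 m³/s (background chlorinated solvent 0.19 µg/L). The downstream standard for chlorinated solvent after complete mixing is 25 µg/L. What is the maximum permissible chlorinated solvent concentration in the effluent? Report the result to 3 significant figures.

At the limit, (Qr·Cr + Qe·Cₑ)/(Qr + Qe) = 25:
Cₑ = (62.45·25 − 60.70·0.1900) / 1.750 = 885.6 µg/L.

886 µg/L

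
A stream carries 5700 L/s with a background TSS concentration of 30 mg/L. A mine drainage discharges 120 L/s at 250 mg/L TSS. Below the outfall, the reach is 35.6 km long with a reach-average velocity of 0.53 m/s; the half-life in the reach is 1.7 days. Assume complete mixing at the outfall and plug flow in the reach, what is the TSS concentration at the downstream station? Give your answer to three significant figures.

Mass balance: C = (5700·30.00 + 120.0·250.0) / 5820 = 201000/5820 = 34.54 mg/L.
Travel time t = 35.6·1000 / 0.53 = 67170 s = 18.66 h.
Half-life 1.7 d → k = ln 2 / 1.7 = 0.4077 d⁻¹.
Applying C = C₀e^(−kt): 34.54 × 0.7283 = 25.15 mg/L.

25.2 mg/L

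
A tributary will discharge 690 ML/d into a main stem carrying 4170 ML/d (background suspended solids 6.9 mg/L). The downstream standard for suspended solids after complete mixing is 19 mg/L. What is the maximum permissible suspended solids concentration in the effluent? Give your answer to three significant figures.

92.1 mg/L

At the limit, (Qr·Cr + Qe·Cₑ)/(Qr + Qe) = 19:
Cₑ = (4860·19 − 4170·6.900) / 690.0 = 92.13 mg/L.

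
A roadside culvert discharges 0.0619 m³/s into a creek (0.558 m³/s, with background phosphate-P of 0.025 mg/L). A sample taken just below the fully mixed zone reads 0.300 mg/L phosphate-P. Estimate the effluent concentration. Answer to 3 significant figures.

2.78 mg/L

Mass balance: 0.5580·0.02500 + 0.06190·Cₑ = 0.6199·0.3000
→ Cₑ = (0.6199·0.3000 − 0.5580·0.02500) / 0.06190 = 2.779 mg/L.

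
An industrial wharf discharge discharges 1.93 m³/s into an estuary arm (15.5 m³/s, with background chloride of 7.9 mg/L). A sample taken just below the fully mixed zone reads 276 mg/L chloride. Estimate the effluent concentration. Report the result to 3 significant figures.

2430 mg/L

Mass balance: 15.50·7.900 + 1.930·Cₑ = 17.43·276.0
→ Cₑ = (17.43·276.0 − 15.50·7.900) / 1.930 = 2429 mg/L.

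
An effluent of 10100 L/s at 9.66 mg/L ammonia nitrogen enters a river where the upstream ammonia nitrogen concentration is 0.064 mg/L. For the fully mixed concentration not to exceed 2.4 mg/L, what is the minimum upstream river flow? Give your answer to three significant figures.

31400 L/s

Set C_mix = 2.4: (Q·0.06400 + 10100·9.660) / (Q + 10100) = 2.4
→ Q = 10100·(9.660 − 2.4)/(2.4 − 0.06400) = 31390 L/s.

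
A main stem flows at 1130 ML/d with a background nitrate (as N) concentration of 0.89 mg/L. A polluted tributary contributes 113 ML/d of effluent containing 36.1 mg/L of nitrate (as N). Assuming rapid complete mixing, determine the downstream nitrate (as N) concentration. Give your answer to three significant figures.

4.09 mg/L

Flow-weighted average: C = (1130·0.8900 + 113.0·36.10) / 1243 = 5085/1243 = 4.091 mg/L.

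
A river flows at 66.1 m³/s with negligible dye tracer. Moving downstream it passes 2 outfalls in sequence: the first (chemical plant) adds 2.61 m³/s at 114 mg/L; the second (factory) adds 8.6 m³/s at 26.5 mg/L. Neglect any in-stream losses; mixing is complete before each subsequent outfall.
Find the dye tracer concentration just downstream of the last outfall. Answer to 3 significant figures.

6.80 mg/L

After outfall 1: Q = 66.10 + 2.610 = 68.71 m³/s; C = (66.10·0 + 2.610·114.0)/68.71 = 4.330 mg/L.
After outfall 2: Q = 68.71 + 8.600 = 77.31 m³/s; C = (68.71·4.330 + 8.600·26.50)/77.31 = 6.797 mg/L.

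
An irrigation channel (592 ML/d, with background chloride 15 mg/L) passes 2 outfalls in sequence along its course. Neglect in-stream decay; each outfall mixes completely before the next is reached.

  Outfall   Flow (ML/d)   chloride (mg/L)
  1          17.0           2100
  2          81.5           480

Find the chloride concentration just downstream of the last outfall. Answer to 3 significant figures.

Outfall 1: combined Q = 609.0 ML/d; C = (592.0·15.00 + 17.00·2100)/609.0 = 73.20 mg/L.
Outfall 2: combined Q = 690.5 ML/d; C = (609.0·73.20 + 81.50·480.0)/690.5 = 121.2 mg/L.

121 mg/L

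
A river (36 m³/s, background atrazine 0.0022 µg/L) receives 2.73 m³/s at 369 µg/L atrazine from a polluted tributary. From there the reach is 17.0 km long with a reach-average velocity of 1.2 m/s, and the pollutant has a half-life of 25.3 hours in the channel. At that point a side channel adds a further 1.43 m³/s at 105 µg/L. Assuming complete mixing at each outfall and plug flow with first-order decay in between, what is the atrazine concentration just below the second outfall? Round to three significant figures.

26.3 µg/L

Mixed concentration C = ΣQC/ΣQ = (36.00·0.002200 + 2.730·369.0) / 38.73 = 1007/38.73 = 26.01 µg/L; combined flow 38.73 m³/s.
Travel time t = 17.0·1000 / 1.2 = 14170 s = 3.935 h.
Half-life 25.3 h → k = ln 2 / 25.3 = 0.02740 h⁻¹ = 0.6575 d⁻¹.
After decay, C = 26.01 × e^(−kt) = 26.01 × 0.8978 = 23.35 µg/L.
Second outfall: C = (38.73·23.35 + 1.430·105.0)/40.16 = 26.26 µg/L.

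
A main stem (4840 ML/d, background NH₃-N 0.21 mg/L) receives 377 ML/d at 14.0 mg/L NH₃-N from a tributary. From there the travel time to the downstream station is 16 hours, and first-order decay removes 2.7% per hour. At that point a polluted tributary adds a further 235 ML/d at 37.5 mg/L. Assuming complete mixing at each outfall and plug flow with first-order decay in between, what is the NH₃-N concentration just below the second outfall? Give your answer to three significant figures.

2.36 mg/L

Mass balance: C = (4840·0.2100 + 377.0·14.00) / 5217 = 6294/5217 = 1.207 mg/L; combined flow 5217 ML/d.
2.7%/h lost → k = −ln(1 − 0.027) = 0.02737 h⁻¹.
Decay over the reach: 1.207·exp(−kt) = 1.207·0.6454 = 0.7786 mg/L.
Second outfall: C = (5217·0.7786 + 235.0·37.50)/5452 = 2.361 mg/L.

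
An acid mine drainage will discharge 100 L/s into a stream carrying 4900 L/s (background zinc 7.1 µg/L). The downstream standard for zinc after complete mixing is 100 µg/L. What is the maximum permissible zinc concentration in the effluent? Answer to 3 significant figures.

At the limit, (Qr·Cr + Qe·Cₑ)/(Qr + Qe) = 100:
Cₑ = (5000·100 − 4900·7.100) / 100.0 = 4652 µg/L.

4650 µg/L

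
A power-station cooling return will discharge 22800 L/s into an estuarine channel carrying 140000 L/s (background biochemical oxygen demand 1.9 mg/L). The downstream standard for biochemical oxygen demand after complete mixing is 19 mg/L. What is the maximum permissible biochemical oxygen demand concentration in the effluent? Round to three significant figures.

At the limit, (Qr·Cr + Qe·Cₑ)/(Qr + Qe) = 19:
Cₑ = (162800·19 − 140000·1.900) / 22800 = 124.0 mg/L.

124 mg/L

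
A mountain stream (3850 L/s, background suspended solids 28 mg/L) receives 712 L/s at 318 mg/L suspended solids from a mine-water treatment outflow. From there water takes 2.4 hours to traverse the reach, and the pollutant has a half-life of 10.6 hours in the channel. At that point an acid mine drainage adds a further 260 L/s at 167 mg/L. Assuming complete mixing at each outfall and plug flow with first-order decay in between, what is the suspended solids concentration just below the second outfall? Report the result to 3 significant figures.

Mixed concentration C = ΣQC/ΣQ = (3850·28.00 + 712.0·318.0) / 4562 = 334200/4562 = 73.26 mg/L; combined flow 4562 L/s.
Half-life 10.6 h → k = ln 2 / 10.6 = 0.06539 h⁻¹ = 1.569 d⁻¹.
Decay over the reach: 73.26·exp(−kt) = 73.26·0.8548 = 62.62 mg/L.
At the second outfall, C = (4562·62.62 + 260.0·167.0) / (4562 + 260.0) = 68.25 mg/L.

68.2 mg/L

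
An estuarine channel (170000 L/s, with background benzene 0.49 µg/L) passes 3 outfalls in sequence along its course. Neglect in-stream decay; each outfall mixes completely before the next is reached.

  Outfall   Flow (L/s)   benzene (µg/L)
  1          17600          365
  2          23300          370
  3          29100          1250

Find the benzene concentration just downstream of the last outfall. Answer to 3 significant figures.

After outfall 1: Q = 170000 + 17600 = 187600 L/s; C = (170000·0.4900 + 17600·365.0)/187600 = 34.69 µg/L.
After outfall 2: Q = 187600 + 23300 = 210900 L/s; C = (187600·34.69 + 23300·370.0)/210900 = 71.73 µg/L.
After outfall 3: Q = 210900 + 29100 = 240000 L/s; C = (210900·71.73 + 29100·1250)/240000 = 214.6 µg/L.

215 µg/L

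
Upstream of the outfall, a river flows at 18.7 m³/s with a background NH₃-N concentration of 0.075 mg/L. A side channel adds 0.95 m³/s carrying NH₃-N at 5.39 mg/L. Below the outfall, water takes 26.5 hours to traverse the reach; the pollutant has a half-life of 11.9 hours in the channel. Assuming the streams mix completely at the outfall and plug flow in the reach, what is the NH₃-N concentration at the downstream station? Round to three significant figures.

0.0709 mg/L

Flow-weighted average: C = (18.70·0.07500 + 0.9500·5.390) / 19.65 = 6.523/19.65 = 0.3320 mg/L.
Half-life 11.9 h → k = ln 2 / 11.9 = 0.05825 h⁻¹ = 1.398 d⁻¹.
Applying C = C₀e^(−kt): 0.3320 × 0.2136 = 0.07091 mg/L.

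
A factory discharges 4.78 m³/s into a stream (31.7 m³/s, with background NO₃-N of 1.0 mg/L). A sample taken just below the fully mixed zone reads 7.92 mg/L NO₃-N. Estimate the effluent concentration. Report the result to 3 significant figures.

Mass balance: 31.70·1.000 + 4.780·Cₑ = 36.48·7.920
→ Cₑ = (36.48·7.920 − 31.70·1.000) / 4.780 = 53.81 mg/L.

53.8 mg/L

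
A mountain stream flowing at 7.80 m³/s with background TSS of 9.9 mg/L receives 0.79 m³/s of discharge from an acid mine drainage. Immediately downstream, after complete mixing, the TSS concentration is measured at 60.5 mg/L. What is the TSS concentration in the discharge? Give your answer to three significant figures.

560 mg/L

Mass balance: 7.800·9.900 + 0.7900·Cₑ = 8.590·60.50
→ Cₑ = (8.590·60.50 − 7.800·9.900) / 0.7900 = 560.1 mg/L.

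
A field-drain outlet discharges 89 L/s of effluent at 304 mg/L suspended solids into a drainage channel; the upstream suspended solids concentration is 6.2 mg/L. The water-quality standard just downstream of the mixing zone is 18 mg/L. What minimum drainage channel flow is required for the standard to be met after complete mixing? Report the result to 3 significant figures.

Set C_mix = 18: (Q·6.200 + 89.00·304.0) / (Q + 89.00) = 18
→ Q = 89.00·(304.0 − 18)/(18 − 6.200) = 2157 L/s.

2160 L/s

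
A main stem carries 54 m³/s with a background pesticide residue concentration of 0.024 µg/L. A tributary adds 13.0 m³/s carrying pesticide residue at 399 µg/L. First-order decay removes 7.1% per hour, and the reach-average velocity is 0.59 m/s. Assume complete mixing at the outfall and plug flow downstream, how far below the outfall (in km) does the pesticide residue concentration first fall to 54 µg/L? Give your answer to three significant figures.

Conservation of mass: C = (54.00·0.02400 + 13.00·399.0) / 67.00 = 5188/67.00 = 77.44 µg/L.
7.1%/h lost → k = −ln(1 − 0.071) = 0.07365 h⁻¹.
Set 77.44·exp(−k·t) = 54 → t = ln(77.44/54)/k = 17620 s = 4.895 h.
Distance = v·t = 0.59·17620 = 10400 m = 10.40 km.

10.4 km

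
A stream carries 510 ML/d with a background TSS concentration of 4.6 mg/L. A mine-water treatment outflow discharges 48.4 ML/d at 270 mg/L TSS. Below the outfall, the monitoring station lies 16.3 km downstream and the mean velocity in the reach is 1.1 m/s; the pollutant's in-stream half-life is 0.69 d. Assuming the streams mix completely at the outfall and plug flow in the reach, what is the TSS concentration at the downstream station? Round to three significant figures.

Mixed concentration C = ΣQC/ΣQ = (510.0·4.600 + 48.40·270.0) / 558.4 = 15410/558.4 = 27.60 mg/L.
Travel time t = 16.3·1000 / 1.1 = 14820 s = 4.116 h.
Half-life 0.69 d → k = ln 2 / 0.69 = 1.005 d⁻¹.
Applying C = C₀e^(−kt): 27.60 × 0.8417 = 23.24 mg/L.

23.2 mg/L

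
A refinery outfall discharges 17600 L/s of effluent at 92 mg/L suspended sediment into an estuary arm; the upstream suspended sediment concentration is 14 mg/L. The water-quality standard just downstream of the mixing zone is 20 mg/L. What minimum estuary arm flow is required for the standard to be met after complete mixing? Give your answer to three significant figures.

Set C_mix = 20: (Q·14.00 + 17600·92.00) / (Q + 17600) = 20
→ Q = 17600·(92.00 − 20)/(20 − 14.00) = 211200 L/s.

211000 L/s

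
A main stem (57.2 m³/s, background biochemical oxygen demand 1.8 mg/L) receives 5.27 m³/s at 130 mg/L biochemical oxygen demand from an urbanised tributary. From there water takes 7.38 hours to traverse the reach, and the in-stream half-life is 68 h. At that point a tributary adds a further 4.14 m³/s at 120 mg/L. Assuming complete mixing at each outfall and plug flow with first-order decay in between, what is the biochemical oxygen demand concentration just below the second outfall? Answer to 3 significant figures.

18.4 mg/L

Conservation of mass: C = (57.20·1.800 + 5.270·130.0) / 62.47 = 788.1/62.47 = 12.62 mg/L; combined flow 62.47 m³/s.
Half-life 68 h → k = ln 2 / 68 = 0.01019 h⁻¹ = 0.2446 d⁻¹.
First-order decay: C = 12.62·exp(−k·t) = 12.62·0.9275 = 11.70 mg/L.
At the second outfall, C = (62.47·11.70 + 4.140·120.0) / (62.47 + 4.140) = 18.43 mg/L.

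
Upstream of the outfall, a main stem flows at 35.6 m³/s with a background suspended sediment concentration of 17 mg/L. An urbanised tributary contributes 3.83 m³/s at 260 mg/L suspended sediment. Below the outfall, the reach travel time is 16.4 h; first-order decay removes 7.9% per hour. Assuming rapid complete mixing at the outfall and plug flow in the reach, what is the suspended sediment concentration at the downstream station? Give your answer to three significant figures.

Mass balance: C = (35.60·17.00 + 3.830·260.0) / 39.43 = 1601/39.43 = 40.60 mg/L.
7.9%/h lost → k = −ln(1 − 0.079) = 0.08230 h⁻¹.
Applying C = C₀e^(−kt): 40.60 × 0.2593 = 10.53 mg/L.

10.5 mg/L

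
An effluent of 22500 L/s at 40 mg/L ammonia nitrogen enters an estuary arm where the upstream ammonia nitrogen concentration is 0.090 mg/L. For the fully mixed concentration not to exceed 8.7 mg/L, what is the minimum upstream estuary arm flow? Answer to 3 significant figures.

Set C_mix = 8.7: (Q·0.09000 + 22500·40.00) / (Q + 22500) = 8.7
→ Q = 22500·(40.00 − 8.7)/(8.7 − 0.09000) = 81790 L/s.

81800 L/s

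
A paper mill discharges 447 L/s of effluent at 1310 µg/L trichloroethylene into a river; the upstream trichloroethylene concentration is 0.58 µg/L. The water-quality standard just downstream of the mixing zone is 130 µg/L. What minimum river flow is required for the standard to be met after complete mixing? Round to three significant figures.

Set C_mix = 130: (Q·0.5800 + 447.0·1310) / (Q + 447.0) = 130
→ Q = 447.0·(1310 − 130)/(130 − 0.5800) = 4076 L/s.

4080 L/s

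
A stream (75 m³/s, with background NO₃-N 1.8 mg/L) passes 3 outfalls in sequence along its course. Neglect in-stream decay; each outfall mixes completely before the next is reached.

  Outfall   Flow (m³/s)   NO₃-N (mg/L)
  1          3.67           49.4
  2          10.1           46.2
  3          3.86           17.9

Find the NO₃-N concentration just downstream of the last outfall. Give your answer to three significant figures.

Outfall 1: combined Q = 78.67 m³/s; C = (75.00·1.800 + 3.670·49.40)/78.67 = 4.021 mg/L.
Outfall 2: combined Q = 88.77 m³/s; C = (78.67·4.021 + 10.10·46.20)/88.77 = 8.820 mg/L.
Outfall 3: combined Q = 92.63 m³/s; C = (88.77·8.820 + 3.860·17.90)/92.63 = 9.198 mg/L.

9.20 mg/L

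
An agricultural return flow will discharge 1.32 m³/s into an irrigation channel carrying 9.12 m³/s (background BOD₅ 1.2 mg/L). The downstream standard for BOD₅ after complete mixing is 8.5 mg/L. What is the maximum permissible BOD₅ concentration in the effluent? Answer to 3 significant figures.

At the limit, (Qr·Cr + Qe·Cₑ)/(Qr + Qe) = 8.5:
Cₑ = (10.44·8.5 − 9.120·1.200) / 1.320 = 58.94 mg/L.

58.9 mg/L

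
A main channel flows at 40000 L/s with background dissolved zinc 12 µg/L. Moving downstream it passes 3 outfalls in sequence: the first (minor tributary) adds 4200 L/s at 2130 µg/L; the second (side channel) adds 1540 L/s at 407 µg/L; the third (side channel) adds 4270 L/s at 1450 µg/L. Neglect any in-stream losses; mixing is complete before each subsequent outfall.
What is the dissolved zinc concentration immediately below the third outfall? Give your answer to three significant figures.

325 µg/L

After outfall 1: Q = 40000 + 4200 = 44200 L/s; C = (40000·12.00 + 4200·2130)/44200 = 213.3 µg/L.
After outfall 2: Q = 44200 + 1540 = 45740 L/s; C = (44200·213.3 + 1540·407.0)/45740 = 219.8 µg/L.
After outfall 3: Q = 45740 + 4270 = 50010 L/s; C = (45740·219.8 + 4270·1450)/50010 = 324.8 µg/L.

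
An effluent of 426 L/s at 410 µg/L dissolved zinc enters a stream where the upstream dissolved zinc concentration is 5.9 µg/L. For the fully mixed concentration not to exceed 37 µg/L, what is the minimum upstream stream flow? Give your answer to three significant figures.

5110 L/s

Set C_mix = 37: (Q·5.900 + 426.0·410.0) / (Q + 426.0) = 37
→ Q = 426.0·(410.0 − 37)/(37 − 5.900) = 5109 L/s.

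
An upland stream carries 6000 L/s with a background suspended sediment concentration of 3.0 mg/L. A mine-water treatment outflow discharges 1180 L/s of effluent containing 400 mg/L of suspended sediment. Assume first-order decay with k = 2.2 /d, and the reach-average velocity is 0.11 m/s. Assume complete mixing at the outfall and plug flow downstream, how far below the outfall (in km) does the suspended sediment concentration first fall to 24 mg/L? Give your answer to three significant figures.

4.51 km

Mixed concentration C = ΣQC/ΣQ = (6000·3.000 + 1180·400.0) / 7180 = 490000/7180 = 68.25 mg/L.
Set 68.25·exp(−k·t) = 24 → t = ln(68.25/24)/k = 41040 s = 11.40 h.
Distance = v·t = 0.11·41040 = 4515 m = 4.515 km.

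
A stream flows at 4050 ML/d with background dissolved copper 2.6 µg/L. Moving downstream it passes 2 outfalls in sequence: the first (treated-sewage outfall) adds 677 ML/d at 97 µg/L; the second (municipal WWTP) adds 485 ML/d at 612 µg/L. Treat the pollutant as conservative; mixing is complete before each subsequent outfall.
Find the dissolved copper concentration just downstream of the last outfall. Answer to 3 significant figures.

After outfall 1: Q = 4050 + 677.0 = 4727 ML/d; C = (4050·2.600 + 677.0·97.00)/4727 = 16.12 µg/L.
After outfall 2: Q = 4727 + 485.0 = 5212 ML/d; C = (4727·16.12 + 485.0·612.0)/5212 = 71.57 µg/L.

71.6 µg/L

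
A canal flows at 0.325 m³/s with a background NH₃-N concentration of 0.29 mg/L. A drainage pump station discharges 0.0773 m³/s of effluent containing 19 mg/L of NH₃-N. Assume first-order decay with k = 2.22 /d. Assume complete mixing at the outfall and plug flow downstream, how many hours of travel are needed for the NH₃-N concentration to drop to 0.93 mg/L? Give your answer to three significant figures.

15.5 h

After mixing, C = (0.3250·0.2900 + 0.07730·19.00) / 0.4023 = 1.563/0.4023 = 3.885 mg/L.
3.885·exp(−k·t) = 0.93 → t = ln(3.885/0.93)/k = 55640 s = 15.46 h.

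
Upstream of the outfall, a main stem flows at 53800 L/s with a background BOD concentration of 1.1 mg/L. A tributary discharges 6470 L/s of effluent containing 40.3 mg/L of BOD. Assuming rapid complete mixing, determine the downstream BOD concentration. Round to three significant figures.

5.31 mg/L

Mixed concentration C = ΣQC/ΣQ = (53800·1.100 + 6470·40.30) / 60270 = 319900/60270 = 5.308 mg/L.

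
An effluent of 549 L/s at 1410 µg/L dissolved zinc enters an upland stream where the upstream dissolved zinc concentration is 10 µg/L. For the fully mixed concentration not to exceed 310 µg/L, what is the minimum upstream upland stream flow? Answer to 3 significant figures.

Set C_mix = 310: (Q·10.00 + 549.0·1410) / (Q + 549.0) = 310
→ Q = 549.0·(1410 − 310)/(310 − 10.00) = 2013 L/s.

2010 L/s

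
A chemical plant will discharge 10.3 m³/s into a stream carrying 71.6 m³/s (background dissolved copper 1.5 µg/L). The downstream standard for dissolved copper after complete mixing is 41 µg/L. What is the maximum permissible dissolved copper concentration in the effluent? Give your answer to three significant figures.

At the limit, (Qr·Cr + Qe·Cₑ)/(Qr + Qe) = 41:
Cₑ = (81.90·41 − 71.60·1.500) / 10.30 = 315.6 µg/L.

316 µg/L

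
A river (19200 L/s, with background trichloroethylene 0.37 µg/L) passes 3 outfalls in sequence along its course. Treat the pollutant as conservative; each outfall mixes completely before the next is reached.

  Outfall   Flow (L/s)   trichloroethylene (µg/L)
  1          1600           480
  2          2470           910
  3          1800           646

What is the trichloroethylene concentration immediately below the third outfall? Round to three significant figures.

167 µg/L

Below outfall 1: Q → 20800 L/s, C = (19200·0.3700 + 1600·480.0)/20800 = 37.26 µg/L.
Below outfall 2: Q → 23270 L/s, C = (20800·37.26 + 2470·910.0)/23270 = 129.9 µg/L.
Below outfall 3: Q → 25070 L/s, C = (23270·129.9 + 1800·646.0)/25070 = 167.0 µg/L.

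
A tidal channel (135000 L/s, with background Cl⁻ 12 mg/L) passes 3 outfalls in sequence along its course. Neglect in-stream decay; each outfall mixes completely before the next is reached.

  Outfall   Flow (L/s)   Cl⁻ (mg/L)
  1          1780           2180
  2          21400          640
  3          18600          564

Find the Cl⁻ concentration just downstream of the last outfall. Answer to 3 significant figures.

168 mg/L

After outfall 1: Q = 135000 + 1780 = 136800 L/s; C = (135000·12.00 + 1780·2180)/136800 = 40.21 mg/L.
After outfall 2: Q = 136800 + 21400 = 158200 L/s; C = (136800·40.21 + 21400·640.0)/158200 = 121.4 mg/L.
After outfall 3: Q = 158200 + 18600 = 176800 L/s; C = (158200·121.4 + 18600·564.0)/176800 = 167.9 mg/L.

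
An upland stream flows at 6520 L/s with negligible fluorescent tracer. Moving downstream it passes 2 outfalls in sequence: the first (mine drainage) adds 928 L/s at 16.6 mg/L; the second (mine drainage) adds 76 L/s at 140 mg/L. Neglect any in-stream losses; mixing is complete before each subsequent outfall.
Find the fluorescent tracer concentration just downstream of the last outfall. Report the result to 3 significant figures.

3.46 mg/L

After outfall 1: Q = 6520 + 928.0 = 7448 L/s; C = (6520·0 + 928.0·16.60)/7448 = 2.068 mg/L.
After outfall 2: Q = 7448 + 76.00 = 7524 L/s; C = (7448·2.068 + 76.00·140.0)/7524 = 3.462 mg/L.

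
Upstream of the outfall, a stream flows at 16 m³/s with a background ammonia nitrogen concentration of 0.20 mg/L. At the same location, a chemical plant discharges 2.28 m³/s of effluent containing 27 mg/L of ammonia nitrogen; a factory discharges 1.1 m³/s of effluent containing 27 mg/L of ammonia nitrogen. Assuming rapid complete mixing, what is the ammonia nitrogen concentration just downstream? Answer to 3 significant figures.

4.87 mg/L

Mass balance: C = (16.00·0.2000 + 2.280·27.00 + 1.100·27.00) / 19.38 = 94.46/19.38 = 4.874 mg/L.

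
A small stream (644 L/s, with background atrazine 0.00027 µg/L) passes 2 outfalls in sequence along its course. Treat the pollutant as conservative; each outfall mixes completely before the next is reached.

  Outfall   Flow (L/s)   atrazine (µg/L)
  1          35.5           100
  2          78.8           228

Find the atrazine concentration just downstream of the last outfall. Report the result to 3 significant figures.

Outfall 1: combined Q = 679.5 L/s; C = (644.0·0.0002700 + 35.50·100.0)/679.5 = 5.225 µg/L.
Outfall 2: combined Q = 758.3 L/s; C = (679.5·5.225 + 78.80·228.0)/758.3 = 28.37 µg/L.

28.4 µg/L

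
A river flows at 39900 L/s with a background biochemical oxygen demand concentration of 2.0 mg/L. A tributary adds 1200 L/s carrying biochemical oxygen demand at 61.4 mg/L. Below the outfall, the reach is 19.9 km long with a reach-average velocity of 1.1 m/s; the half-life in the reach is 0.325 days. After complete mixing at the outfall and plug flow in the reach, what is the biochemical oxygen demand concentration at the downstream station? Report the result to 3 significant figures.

Conservation of mass: C = (39900·2.000 + 1200·61.40) / 41100 = 153500/41100 = 3.734 mg/L.
Travel time t = 19.9·1000 / 1.1 = 18090 s = 5.025 h.
Half-life 0.325 d → k = ln 2 / 0.325 = 2.133 d⁻¹.
First-order decay: C = 3.734·exp(−k·t) = 3.734·0.6398 = 2.389 mg/L.

2.39 mg/L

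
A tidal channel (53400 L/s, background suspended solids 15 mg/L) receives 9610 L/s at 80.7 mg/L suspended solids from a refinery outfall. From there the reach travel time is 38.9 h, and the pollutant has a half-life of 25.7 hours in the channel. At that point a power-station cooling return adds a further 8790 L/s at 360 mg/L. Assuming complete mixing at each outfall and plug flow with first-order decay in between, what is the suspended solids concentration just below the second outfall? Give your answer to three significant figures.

After mixing, C = (53400·15.00 + 9610·80.70) / 63010 = 1577000/63010 = 25.02 mg/L; combined flow 63010 L/s.
Half-life 25.7 h → k = ln 2 / 25.7 = 0.02697 h⁻¹ = 0.6473 d⁻¹.
Decay over the reach: 25.02·exp(−kt) = 25.02·0.3502 = 8.763 mg/L.
Second outfall: C = (63010·8.763 + 8790·360.0)/71800 = 51.76 mg/L.

51.8 mg/L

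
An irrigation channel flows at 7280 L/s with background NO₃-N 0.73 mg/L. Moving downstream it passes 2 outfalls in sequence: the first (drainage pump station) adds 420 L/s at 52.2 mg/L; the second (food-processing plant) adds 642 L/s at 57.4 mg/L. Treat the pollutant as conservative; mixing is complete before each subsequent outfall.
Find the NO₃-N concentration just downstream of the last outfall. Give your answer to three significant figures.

After outfall 1: Q = 7280 + 420.0 = 7700 L/s; C = (7280·0.7300 + 420.0·52.20)/7700 = 3.537 mg/L.
After outfall 2: Q = 7700 + 642.0 = 8342 L/s; C = (7700·3.537 + 642.0·57.40)/8342 = 7.683 mg/L.

7.68 mg/L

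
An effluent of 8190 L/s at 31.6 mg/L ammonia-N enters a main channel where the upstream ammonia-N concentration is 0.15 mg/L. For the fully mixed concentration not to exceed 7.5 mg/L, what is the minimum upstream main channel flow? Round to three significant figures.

26900 L/s

Set C_mix = 7.5: (Q·0.1500 + 8190·31.60) / (Q + 8190) = 7.5
→ Q = 8190·(31.60 − 7.5)/(7.5 − 0.1500) = 26850 L/s.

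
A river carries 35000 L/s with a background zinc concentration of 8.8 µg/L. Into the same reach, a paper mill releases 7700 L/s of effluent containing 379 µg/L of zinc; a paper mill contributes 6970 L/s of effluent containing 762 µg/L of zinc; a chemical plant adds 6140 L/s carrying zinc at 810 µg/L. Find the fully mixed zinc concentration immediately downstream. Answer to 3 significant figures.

Mass balance: C = (35000·8.800 + 7700·379.0 + 6970·762.0 + 6140·810.0) / 55810 = 13510000/55810 = 242.1 µg/L.

242 µg/L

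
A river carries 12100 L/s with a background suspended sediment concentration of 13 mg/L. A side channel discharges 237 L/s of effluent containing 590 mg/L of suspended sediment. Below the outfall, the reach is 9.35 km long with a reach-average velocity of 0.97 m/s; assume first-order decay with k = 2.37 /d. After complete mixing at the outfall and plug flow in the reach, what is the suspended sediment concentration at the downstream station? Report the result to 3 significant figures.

Conservation of mass: C = (12100·13.00 + 237.0·590.0) / 12340 = 297100/12340 = 24.08 mg/L.
Travel time t = 9.35·1000 / 0.97 = 9639 s = 2.678 h.
After decay, C = 24.08 × e^(−kt) = 24.08 × 0.7677 = 18.49 mg/L.

18.5 mg/L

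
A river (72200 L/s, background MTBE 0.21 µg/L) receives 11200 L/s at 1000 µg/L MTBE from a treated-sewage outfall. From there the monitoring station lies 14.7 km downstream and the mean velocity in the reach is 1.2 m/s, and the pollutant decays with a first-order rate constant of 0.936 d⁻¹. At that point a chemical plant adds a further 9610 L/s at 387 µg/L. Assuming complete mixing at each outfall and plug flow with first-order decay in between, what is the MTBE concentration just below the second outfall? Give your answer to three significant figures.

Flow-weighted average: C = (72200·0.2100 + 11200·1000) / 83400 = 11220000/83400 = 134.5 µg/L; combined flow 83400 L/s.
Travel time t = 14.7·1000 / 1.2 = 12250 s = 3.403 h.
Decay over the reach: 134.5·exp(−kt) = 134.5·0.8757 = 117.8 µg/L.
Second outfall: C = (83400·117.8 + 9610·387.0)/93010 = 145.6 µg/L.

146 µg/L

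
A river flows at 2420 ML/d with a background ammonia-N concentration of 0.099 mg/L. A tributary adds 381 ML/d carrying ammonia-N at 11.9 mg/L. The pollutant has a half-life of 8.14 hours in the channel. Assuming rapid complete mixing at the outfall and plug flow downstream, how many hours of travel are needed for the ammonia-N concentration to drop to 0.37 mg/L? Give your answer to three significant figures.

17.9 h

Flow-weighted average: C = (2420·0.09900 + 381.0·11.90) / 2801 = 4773/2801 = 1.704 mg/L.
Half-life 8.14 h → k = ln 2 / 8.14 = 0.08515 h⁻¹ = 2.044 d⁻¹.
1.704·exp(−k·t) = 0.37 → t = ln(1.704/0.37)/k = 64570 s = 17.94 h.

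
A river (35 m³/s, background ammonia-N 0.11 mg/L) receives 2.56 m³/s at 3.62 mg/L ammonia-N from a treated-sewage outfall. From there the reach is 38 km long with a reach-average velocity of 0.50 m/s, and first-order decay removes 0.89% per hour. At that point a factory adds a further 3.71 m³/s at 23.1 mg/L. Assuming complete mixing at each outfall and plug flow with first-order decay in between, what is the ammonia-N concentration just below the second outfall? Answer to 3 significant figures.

Mass balance: C = (35.00·0.1100 + 2.560·3.620) / 37.56 = 13.12/37.56 = 0.3492 mg/L; combined flow 37.56 m³/s.
Travel time t = 38·1000 / 0.50 = 76000 s = 21.11 h.
0.89%/h lost → k = −ln(1 − 0.0089) = 0.008940 h⁻¹.
First-order decay: C = 0.3492·exp(−k·t) = 0.3492·0.8280 = 0.2892 mg/L.
Second outfall: C = (37.56·0.2892 + 3.710·23.10)/41.27 = 2.340 mg/L.

2.34 mg/L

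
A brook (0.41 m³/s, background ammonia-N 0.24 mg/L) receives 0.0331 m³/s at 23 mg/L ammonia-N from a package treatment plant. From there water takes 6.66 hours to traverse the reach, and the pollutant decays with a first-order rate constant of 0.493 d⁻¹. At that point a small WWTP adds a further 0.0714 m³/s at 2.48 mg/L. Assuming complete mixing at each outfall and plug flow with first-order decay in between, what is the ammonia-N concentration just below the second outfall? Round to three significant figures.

1.80 mg/L

Conservation of mass: C = (0.4100·0.2400 + 0.03310·23.00) / 0.4431 = 0.8597/0.4431 = 1.940 mg/L; combined flow 0.4431 m³/s.
After decay, C = 1.940 × e^(−kt) = 1.940 × 0.8721 = 1.692 mg/L.
At the second outfall, C = (0.4431·1.692 + 0.07140·2.480) / (0.4431 + 0.07140) = 1.801 mg/L.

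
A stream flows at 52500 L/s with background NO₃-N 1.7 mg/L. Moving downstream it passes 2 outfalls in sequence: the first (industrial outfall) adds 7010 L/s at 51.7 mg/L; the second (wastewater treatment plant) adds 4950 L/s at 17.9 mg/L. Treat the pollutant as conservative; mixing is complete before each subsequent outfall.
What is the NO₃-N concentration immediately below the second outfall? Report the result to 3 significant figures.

Outfall 1: combined Q = 59510 L/s; C = (52500·1.700 + 7010·51.70)/59510 = 7.590 mg/L.
Outfall 2: combined Q = 64460 L/s; C = (59510·7.590 + 4950·17.90)/64460 = 8.382 mg/L.

8.38 mg/L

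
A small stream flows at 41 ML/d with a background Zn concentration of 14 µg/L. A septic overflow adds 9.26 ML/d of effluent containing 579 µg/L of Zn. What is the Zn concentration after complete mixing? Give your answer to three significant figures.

Conservation of mass: C = (41.00·14.00 + 9.260·579.0) / 50.26 = 5936/50.26 = 118.1 µg/L.

118 µg/L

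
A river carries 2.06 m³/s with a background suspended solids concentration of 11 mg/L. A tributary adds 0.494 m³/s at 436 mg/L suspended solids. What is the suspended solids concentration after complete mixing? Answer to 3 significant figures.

93.2 mg/L

Mass balance: C = (2.060·11.00 + 0.4940·436.0) / 2.554 = 238.0/2.554 = 93.20 mg/L.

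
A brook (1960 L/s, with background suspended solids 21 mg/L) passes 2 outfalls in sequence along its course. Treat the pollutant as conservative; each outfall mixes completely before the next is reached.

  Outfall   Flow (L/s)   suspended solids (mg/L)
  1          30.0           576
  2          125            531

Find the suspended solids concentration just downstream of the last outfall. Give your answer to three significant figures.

59.0 mg/L

Outfall 1: combined Q = 1990 L/s; C = (1960·21.00 + 30.00·576.0)/1990 = 29.37 mg/L.
Outfall 2: combined Q = 2115 L/s; C = (1990·29.37 + 125.0·531.0)/2115 = 59.01 mg/L.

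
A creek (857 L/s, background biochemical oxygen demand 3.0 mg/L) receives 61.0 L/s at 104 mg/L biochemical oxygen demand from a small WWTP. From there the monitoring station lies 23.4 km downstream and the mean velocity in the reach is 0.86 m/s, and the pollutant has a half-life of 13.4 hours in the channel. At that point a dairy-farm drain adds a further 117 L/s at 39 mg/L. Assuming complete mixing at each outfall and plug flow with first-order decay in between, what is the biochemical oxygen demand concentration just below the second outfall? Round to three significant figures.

10.2 mg/L

Flow-weighted average: C = (857.0·3.000 + 61.00·104.0) / 918.0 = 8915/918.0 = 9.711 mg/L; combined flow 918.0 L/s.
Travel time t = 23.4·1000 / 0.86 = 27210 s = 7.558 h.
Half-life 13.4 h → k = ln 2 / 13.4 = 0.05173 h⁻¹ = 1.241 d⁻¹.
Decay over the reach: 9.711·exp(−kt) = 9.711·0.6764 = 6.569 mg/L.
Second outfall: C = (918.0·6.569 + 117.0·39.00)/1035 = 10.23 mg/L.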